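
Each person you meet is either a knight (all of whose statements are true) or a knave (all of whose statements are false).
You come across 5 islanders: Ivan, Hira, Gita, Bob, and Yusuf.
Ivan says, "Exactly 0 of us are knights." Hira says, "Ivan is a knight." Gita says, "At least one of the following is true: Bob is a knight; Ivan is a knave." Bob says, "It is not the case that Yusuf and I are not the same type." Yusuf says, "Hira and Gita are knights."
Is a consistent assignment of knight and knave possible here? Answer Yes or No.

No

Checking all 32 assignments, each has at least one speaker whose statement's truth value contradicts their type.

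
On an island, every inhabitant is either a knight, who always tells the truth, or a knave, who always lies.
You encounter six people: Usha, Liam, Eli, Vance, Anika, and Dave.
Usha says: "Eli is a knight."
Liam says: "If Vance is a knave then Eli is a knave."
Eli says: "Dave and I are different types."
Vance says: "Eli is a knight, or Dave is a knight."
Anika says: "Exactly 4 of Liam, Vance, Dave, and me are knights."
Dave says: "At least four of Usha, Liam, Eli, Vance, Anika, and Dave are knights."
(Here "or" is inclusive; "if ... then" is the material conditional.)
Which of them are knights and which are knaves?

Usha is a knave, Liam is a knight, Eli is a knave, Vance is a knave, Anika is a knave, and Dave is a knave.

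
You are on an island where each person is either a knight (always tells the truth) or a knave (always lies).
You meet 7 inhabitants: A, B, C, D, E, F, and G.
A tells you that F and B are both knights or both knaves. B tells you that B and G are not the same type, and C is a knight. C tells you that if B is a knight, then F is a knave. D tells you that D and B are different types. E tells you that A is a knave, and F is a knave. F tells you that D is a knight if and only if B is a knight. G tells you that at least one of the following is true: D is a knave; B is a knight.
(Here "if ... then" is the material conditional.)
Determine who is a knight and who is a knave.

A is a knight, and the claim "F and B are both knights or both knaves" is indeed True.
As a knave, B's statement "B and G are not the same type, and C is a knight" should be false; it is.
C (knight): "if B is a knight, then F is a knave" — True. ✓
D is a knight, so "D and B are different types" must be True — and it is.
Since E is a knave, "A is a knave, and F is a knave" needs to be false, which holds.
F (knave): "D is a knight if and only if B is a knight" — false. ✓
G is a knave, so "at least one of the following is true: D is a knave; B is a knight" must be false — and it is.

A is a knight, B is a knave, C is a knight, D is a knight, E is a knave, F is a knave, and G is a knave.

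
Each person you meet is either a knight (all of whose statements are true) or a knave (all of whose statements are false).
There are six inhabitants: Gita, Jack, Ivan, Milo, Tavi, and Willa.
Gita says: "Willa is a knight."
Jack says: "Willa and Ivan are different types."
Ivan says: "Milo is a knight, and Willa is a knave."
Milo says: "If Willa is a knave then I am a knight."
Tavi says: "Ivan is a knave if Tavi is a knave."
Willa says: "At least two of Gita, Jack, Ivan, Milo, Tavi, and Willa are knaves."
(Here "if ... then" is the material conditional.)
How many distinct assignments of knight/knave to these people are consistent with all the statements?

0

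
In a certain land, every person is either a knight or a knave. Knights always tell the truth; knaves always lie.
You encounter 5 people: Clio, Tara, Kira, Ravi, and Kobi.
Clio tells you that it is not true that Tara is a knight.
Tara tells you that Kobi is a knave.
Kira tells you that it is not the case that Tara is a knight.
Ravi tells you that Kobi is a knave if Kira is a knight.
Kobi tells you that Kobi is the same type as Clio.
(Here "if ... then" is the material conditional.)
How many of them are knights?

3

The unique consistent assignment is Clio=knight, Tara=knave, Kira=knight, Ravi=knave, Kobi=knight.
That has 3 knights.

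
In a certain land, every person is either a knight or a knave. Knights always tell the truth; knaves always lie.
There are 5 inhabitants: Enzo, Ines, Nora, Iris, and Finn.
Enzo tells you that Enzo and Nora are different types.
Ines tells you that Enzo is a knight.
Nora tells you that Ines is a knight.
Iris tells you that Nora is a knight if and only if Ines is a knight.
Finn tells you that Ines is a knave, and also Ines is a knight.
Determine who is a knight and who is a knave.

Enzo is a knave, Ines is a knave, Nora is a knave, Iris is a knight, and Finn is a knave.

As a knave, Enzo's statement "Enzo and Nora are different types" should be False; it is.
Ines (knave): "Enzo is a knight" — False. ✓
Nora is a knave, so "Ines is a knight" must be False — and it is.
Iris is a knight, and the claim "Nora is a knight if and only if Ines is a knight" is indeed True.
Finn (knave): "Ines is a knave, and also Ines is a knight" — False. ✓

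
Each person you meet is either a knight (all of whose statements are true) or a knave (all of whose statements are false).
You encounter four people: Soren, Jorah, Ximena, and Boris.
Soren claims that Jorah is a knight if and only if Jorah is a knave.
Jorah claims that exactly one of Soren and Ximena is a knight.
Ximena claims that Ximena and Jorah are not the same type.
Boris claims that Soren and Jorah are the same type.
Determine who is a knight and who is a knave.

Soren (knave): "Jorah is a knight if and only if Jorah is a knave" — False. ✓
Jorah is a knave, so "exactly one of Soren and Ximena is a knight" must be False — and it is.
Ximena is a knave; "Ximena and Jorah are not the same type" is False, as required.
Boris is a knight, and the claim "Soren and Jorah are the same type" is indeed true.

Soren is a knave, Jorah is a knave, Ximena is a knave, and Boris is a knight.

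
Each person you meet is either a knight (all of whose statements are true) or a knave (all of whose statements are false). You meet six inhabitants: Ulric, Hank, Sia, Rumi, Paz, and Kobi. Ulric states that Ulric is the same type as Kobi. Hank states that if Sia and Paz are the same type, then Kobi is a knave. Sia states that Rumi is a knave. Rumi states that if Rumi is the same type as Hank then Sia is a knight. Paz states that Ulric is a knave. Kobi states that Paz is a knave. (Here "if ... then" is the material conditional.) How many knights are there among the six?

3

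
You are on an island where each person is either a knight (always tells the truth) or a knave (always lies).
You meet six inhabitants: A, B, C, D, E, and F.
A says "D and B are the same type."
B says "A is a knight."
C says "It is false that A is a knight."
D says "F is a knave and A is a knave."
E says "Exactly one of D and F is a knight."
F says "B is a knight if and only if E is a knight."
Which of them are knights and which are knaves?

A is a knave, B is a knave, C is a knight, D is a knight, E is a knight, and F is a knave.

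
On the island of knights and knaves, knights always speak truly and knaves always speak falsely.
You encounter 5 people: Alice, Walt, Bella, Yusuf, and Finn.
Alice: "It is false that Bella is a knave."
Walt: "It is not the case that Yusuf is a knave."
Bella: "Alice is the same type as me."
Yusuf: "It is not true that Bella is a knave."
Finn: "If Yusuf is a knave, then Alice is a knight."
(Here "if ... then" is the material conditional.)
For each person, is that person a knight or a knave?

Alice is a knight, Walt is a knight, Bella is a knight, Yusuf is a knight, and Finn is a knight.

Alice is a knight, and the claim "it is false that Bella is a knave" is indeed True.
As a knight, Walt's statement "it is not the case that Yusuf is a knave" should be True; it is.
Since Bella is a knight, "Alice is the same type as me" needs to be True, which holds.
Since Yusuf is a knight, "it is not true that Bella is a knave" needs to be True, which holds.
Finn is a knight, so "if Yusuf is a knave, then Alice is a knight" must be True — and it is.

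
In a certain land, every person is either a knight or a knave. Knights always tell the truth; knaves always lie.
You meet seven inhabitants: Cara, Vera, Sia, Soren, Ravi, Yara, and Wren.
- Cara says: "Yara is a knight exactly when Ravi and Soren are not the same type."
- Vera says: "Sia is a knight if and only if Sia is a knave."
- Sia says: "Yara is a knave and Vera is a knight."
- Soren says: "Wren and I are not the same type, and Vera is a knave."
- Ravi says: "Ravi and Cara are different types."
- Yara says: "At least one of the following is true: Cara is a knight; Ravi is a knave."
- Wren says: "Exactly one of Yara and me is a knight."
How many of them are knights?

1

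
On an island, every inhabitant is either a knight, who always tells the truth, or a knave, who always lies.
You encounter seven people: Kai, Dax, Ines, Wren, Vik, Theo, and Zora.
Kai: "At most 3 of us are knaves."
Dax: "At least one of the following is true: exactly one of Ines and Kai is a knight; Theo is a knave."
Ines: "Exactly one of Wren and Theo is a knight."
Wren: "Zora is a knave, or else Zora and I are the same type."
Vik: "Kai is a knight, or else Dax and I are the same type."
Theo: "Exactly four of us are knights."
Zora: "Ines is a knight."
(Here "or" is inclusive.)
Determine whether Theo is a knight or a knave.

Consistent assignments: {Kai=knight, Dax=knight, Ines=knight, Wren=knight, Vik=knight, Theo=knave, Zora=knight}
In every consistent assignment, Theo is a knave.

Theo is a knave.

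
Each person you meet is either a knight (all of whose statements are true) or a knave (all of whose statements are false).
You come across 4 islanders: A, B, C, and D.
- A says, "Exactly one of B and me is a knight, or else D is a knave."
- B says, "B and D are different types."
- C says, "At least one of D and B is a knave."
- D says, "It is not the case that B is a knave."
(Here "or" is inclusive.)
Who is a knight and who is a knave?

A is a knight, B is a knave, C is a knight, and D is a knave.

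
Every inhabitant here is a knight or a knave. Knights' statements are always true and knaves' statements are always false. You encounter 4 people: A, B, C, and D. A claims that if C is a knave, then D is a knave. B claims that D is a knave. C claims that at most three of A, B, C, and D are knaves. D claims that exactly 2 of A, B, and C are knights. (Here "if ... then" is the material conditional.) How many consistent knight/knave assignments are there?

Consistent assignments:
  A=knight, B=knight, C=knight, D=knave
  A=knight, B=knave, C=knight, D=knight

2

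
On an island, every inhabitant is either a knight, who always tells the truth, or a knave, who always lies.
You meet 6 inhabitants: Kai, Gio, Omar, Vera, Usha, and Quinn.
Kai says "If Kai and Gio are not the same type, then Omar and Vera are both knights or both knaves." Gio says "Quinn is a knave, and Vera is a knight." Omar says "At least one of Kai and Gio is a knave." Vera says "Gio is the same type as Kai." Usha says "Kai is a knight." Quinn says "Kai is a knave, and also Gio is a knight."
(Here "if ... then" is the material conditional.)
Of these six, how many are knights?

The unique consistent assignment is Kai=knight, Gio=knight, Omar=knave, Vera=knight, Usha=knight, Quinn=knave.
That has 4 knights.

4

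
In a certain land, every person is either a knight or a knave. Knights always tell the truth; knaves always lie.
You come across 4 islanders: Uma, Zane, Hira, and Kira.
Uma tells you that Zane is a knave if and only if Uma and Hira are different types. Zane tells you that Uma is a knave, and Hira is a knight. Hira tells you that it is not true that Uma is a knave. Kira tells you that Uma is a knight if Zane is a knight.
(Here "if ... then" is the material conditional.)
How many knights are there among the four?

The unique consistent assignment is Uma=knave, Zane=knave, Hira=knave, Kira=knight.
That has 1 knight.

1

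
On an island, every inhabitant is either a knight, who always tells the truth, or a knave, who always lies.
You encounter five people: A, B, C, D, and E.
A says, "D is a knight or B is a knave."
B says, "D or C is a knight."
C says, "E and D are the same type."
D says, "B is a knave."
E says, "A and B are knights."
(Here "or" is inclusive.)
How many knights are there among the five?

2

The unique consistent assignment is A=knave, B=knight, C=knight, D=knave, E=knave.
That has 2 knights.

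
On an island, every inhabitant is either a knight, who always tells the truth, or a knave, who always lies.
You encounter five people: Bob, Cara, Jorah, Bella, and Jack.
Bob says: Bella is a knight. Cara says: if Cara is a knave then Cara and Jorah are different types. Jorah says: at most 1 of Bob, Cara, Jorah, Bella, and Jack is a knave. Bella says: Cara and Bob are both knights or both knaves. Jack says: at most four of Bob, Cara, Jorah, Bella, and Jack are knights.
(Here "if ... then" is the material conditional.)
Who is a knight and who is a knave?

Bob is a knave, Cara is a knight, Jorah is a knave, Bella is a knave, and Jack is a knight.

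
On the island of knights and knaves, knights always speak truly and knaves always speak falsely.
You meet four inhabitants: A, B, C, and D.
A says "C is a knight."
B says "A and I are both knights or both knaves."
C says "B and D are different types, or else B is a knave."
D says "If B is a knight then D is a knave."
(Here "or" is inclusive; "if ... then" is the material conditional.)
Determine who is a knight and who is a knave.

Suppose A is a knave. Then A's statement "C is a knight" would have to be false. Checking the 8 ways to assign the others, none is consistent with every speaker.
(For instance, with B=knave, C=knight, D=knight, A's claim "C is a knight" comes out true where it would need to be false.)
So A must be a knight, making "C is a knight" true. Taking A=knight, B=knave, C=knight, D=knight, each remaining statement checks out:
  B (knave): "A and I are both knights or both knaves" — false. ✓
  C (knight): "B and D are different types, or else B is a knave" — true. ✓
  D (knight): "if B is a knight then D is a knave" — true. ✓
This is the unique consistent assignment.

Knights: A, C, and D. Knaves: B.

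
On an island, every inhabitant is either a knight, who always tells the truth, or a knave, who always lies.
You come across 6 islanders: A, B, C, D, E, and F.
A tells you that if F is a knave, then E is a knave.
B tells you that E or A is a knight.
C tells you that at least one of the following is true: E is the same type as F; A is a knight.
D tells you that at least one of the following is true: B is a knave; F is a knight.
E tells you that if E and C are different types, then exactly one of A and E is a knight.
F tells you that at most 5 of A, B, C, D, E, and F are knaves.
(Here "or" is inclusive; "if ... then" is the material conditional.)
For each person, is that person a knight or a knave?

A is a knight, B is a knight, C is a knight, D is a knight, E is a knight, and F is a knight.

Since A is a knight, "if F is a knave, then E is a knave" needs to be True, which holds.
As a knight, B's statement "E or A is a knight" should be True; it is.
C is a knight, and the claim "at least one of the following is true: E is the same type as F; A is a knight" is indeed True.
D is a knight, and the claim "at least one of the following is true: B is a knave; F is a knight" is indeed True.
As a knight, E's statement "if E and C are different types, then exactly one of A and E is a knight" should be True; it is.
F is a knight, so "at most 5 of A, B, C, D, E, and F are knaves" must be True — and it is.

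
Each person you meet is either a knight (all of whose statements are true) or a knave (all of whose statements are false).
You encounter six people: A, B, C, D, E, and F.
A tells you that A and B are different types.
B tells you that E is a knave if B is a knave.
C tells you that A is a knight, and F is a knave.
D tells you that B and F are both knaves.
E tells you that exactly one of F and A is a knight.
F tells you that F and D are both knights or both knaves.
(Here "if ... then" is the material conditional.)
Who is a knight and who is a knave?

Knights: A, C, D, and E. Knaves: B and F.

A is a knight; "A and B are different types" is True, as required.
As a knave, B's statement "E is a knave if B is a knave" should be False; it is.
Since C is a knight, "A is a knight, and F is a knave" needs to be True, which holds.
D is a knight; "B and F are both knaves" is True, as required.
As a knight, E's statement "exactly one of F and A is a knight" should be True; it is.
F (knave): "F and D are both knights or both knaves" — False. ✓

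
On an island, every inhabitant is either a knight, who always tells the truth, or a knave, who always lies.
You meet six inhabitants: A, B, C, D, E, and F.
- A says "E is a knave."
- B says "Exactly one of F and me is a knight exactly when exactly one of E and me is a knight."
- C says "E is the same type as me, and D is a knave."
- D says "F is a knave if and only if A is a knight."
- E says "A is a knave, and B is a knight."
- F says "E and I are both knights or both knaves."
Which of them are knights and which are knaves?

A is a knave, B is a knight, C is a knave, D is a knight, E is a knight, and F is a knight.

Since A is a knave, "E is a knave" needs to be false, which holds.
Since B is a knight, "exactly one of F and me is a knight exactly when exactly one of E and me is a knight" needs to be True, which holds.
C is a knave; "E is the same type as me, and D is a knave" is false, as required.
Since D is a knight, "F is a knave if and only if A is a knight" needs to be True, which holds.
E (knight): "A is a knave, and B is a knight" — True. ✓
As a knight, F's statement "E and I are both knights or both knaves" should be True; it is.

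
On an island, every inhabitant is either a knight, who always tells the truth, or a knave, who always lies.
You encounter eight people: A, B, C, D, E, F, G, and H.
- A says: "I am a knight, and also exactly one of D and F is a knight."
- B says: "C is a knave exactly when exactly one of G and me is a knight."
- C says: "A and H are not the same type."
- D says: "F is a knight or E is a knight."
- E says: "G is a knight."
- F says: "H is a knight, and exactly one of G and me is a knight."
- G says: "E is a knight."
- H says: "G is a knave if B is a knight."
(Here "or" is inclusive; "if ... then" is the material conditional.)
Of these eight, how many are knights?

6

The unique consistent assignment is A=knight, B=knight, C=knight, D=knight, E=knight, F=knave, G=knight, H=knave.
That has 6 knights.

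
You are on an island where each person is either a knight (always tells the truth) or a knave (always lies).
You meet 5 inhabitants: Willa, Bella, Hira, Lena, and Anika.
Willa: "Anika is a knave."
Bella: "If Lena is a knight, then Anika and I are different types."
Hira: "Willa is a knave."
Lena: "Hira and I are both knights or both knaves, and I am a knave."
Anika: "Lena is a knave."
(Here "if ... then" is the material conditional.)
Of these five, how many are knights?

3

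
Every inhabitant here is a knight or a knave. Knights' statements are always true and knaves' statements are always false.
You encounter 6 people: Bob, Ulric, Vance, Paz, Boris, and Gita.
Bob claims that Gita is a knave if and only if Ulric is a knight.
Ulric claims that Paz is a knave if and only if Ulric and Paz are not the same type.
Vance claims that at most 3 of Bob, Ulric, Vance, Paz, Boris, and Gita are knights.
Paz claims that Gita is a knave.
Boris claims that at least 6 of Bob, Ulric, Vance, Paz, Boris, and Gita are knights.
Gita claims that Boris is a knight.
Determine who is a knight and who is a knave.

Bob is a knave, Ulric is a knave, Vance is a knight, Paz is a knight, Boris is a knave, and Gita is a knave.

Bob is a knave, and the claim "Gita is a knave if and only if Ulric is a knight" is indeed False.
Ulric is a knave, and the claim "Paz is a knave if and only if Ulric and Paz are not the same type" is indeed False.
Vance is a knight; "at most 3 of Bob, Ulric, Vance, Paz, Boris, and Gita are knights" is True, as required.
Paz is a knight, and the claim "Gita is a knave" is indeed True.
Boris (knave): "at least 6 of Bob, Ulric, Vance, Paz, Boris, and Gita are knights" — False. ✓
Since Gita is a knave, "Boris is a knight" needs to be False, which holds.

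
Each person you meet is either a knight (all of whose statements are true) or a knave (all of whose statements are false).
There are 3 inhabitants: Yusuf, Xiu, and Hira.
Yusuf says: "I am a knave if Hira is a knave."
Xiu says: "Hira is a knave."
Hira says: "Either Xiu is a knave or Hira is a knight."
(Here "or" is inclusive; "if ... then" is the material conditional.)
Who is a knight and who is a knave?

Yusuf is a knight, Xiu is a knave, and Hira is a knight.

Since Yusuf is a knight, "I am a knave if Hira is a knave" needs to be True, which holds.
Since Xiu is a knave, "Hira is a knave" needs to be false, which holds.
Hira is a knight, and the claim "either Xiu is a knave or Hira is a knight" is indeed True.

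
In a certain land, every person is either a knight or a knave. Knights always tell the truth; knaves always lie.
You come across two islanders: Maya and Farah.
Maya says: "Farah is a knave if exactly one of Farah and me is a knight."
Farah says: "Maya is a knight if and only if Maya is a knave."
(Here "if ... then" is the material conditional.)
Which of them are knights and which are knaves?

As a knight, Maya's statement "Farah is a knave if exactly one of Farah and me is a knight" should be True; it is.
Farah is a knave, so "Maya is a knight if and only if Maya is a knave" must be false — and it is.

Maya is a knight and Farah is a knave.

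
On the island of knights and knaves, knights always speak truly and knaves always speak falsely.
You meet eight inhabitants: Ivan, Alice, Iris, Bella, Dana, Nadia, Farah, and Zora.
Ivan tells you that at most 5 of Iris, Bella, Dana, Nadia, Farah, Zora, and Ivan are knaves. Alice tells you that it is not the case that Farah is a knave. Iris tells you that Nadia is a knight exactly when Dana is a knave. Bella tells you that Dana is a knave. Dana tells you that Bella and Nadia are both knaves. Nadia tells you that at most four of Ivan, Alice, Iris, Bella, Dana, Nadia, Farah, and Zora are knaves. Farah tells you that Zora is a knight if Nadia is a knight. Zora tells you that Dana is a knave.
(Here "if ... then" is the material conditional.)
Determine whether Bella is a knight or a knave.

Bella is a knight.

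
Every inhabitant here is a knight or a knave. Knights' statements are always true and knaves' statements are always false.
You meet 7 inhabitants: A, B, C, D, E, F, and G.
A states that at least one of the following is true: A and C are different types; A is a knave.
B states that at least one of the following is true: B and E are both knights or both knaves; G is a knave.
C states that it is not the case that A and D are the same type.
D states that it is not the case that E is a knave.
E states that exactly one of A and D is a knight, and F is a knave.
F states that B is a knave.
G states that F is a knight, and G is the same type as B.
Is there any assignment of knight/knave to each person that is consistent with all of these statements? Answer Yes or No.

No

Checking all 128 assignments, each has at least one speaker whose statement's truth value contradicts their type.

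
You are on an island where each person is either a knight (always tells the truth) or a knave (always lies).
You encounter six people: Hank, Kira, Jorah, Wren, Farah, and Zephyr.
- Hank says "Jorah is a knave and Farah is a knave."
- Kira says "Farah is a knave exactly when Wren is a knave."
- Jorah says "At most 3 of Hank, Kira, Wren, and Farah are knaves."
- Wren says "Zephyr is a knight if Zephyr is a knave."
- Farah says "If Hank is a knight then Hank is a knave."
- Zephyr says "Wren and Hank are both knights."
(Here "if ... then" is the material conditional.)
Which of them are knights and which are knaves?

Hank is a knave, Kira is a knave, Jorah is a knight, Wren is a knave, Farah is a knight, and Zephyr is a knave.

Hank is a knave, so "Jorah is a knave and Farah is a knave" must be False — and it is.
Kira is a knave, so "Farah is a knave exactly when Wren is a knave" must be False — and it is.
Jorah is a knight; "at most 3 of Hank, Kira, Wren, and Farah are knaves" is True, as required.
As a knave, Wren's statement "Zephyr is a knight if Zephyr is a knave" should be False; it is.
Farah is a knight; "if Hank is a knight then Hank is a knave" is True, as required.
Zephyr (knave): "Wren and Hank are both knights" — False. ✓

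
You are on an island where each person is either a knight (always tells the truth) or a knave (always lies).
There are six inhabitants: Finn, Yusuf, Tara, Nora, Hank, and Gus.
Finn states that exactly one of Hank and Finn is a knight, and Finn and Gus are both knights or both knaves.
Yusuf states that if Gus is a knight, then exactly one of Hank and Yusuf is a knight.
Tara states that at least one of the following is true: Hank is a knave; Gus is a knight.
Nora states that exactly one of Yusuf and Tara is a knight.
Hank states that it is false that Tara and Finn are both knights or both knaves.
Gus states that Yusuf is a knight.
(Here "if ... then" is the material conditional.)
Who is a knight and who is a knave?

Finn is a knight, Yusuf is a knight, Tara is a knight, Nora is a knave, Hank is a knave, and Gus is a knight.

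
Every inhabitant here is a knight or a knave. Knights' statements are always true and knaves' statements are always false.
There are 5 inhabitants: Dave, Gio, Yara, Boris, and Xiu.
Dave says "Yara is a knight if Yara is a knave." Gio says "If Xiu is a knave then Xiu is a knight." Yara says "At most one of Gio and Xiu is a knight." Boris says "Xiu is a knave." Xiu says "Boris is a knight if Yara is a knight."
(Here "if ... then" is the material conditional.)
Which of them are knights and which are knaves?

Dave is a knave, Gio is a knight, Yara is a knave, Boris is a knave, and Xiu is a knight.

Suppose Dave is a knight. Then Dave's statement "Yara is a knight if Yara is a knave" would have to be true. Checking the 16 ways to assign the others, none is consistent with every speaker.
(For instance, with Gio=knight, Yara=knave, Boris=knave, Xiu=knight, Dave's claim "Yara is a knight if Yara is a knave" comes out false where it would need to be true.)
So Dave must be a knave, making "Yara is a knight if Yara is a knave" false. Taking Dave=knave, Gio=knight, Yara=knave, Boris=knave, Xiu=knight, each remaining statement checks out:
  Gio (knight): "if Xiu is a knave then Xiu is a knight" — true. ✓
  Yara (knave): "at most one of Gio and Xiu is a knight" — false. ✓
  Boris (knave): "Xiu is a knave" — false. ✓
  Xiu (knight): "Boris is a knight if Yara is a knight" — true. ✓
This is the unique consistent assignment.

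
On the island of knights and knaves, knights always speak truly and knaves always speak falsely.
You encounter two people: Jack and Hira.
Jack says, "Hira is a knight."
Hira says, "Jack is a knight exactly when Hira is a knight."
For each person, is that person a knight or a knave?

Jack is a knight and Hira is a knight.

Jack is a knight, so "Hira is a knight" must be True — and it is.
As a knight, Hira's statement "Jack is a knight exactly when Hira is a knight" should be True; it is.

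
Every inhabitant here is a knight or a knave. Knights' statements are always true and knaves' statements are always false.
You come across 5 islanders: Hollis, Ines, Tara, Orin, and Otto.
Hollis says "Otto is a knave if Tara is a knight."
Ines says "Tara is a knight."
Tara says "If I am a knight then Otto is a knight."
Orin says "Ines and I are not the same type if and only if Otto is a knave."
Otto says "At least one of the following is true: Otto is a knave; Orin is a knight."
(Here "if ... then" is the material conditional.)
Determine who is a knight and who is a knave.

As a knave, Hollis's statement "Otto is a knave if Tara is a knight" should be False; it is.
Ines is a knight, so "Tara is a knight" must be True — and it is.
Tara (knight): "if I am a knight then Otto is a knight" — True. ✓
Orin is a knight, so "Ines and I are not the same type if and only if Otto is a knave" must be True — and it is.
Since Otto is a knight, "at least one of the following is true: Otto is a knave; Orin is a knight" needs to be True, which holds.

Hollis is a knave, Ines is a knight, Tara is a knight, Orin is a knight, and Otto is a knight.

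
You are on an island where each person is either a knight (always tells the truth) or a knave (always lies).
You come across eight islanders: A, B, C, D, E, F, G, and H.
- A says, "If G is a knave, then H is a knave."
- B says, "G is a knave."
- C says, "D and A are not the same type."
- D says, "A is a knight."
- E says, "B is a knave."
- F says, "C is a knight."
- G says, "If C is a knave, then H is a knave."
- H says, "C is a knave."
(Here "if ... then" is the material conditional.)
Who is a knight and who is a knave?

A (knave): "if G is a knave, then H is a knave" — False. ✓
B is a knight, and the claim "G is a knave" is indeed True.
C (knave): "D and A are not the same type" — False. ✓
D is a knave, so "A is a knight" must be False — and it is.
E is a knave, so "B is a knave" must be False — and it is.
F is a knave, and the claim "C is a knight" is indeed False.
Since G is a knave, "if C is a knave, then H is a knave" needs to be False, which holds.
H is a knight, and the claim "C is a knave" is indeed True.

A is a knave, B is a knight, C is a knave, D is a knave, E is a knave, F is a knave, G is a knave, and H is a knight.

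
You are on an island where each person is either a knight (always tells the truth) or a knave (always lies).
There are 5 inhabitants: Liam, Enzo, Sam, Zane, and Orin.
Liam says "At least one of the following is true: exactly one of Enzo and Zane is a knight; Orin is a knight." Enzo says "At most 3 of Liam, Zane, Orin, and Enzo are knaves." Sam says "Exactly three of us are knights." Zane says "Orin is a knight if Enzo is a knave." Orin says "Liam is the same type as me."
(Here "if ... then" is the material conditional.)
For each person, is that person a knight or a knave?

Liam is a knight, Enzo is a knight, Sam is a knave, Zane is a knight, and Orin is a knight.

Liam (knight): "at least one of the following is true: exactly one of Enzo and Zane is a knight; Orin is a knight" — True. ✓
Enzo is a knight, so "at most 3 of Liam, Zane, Orin, and Enzo are knaves" must be True — and it is.
Sam is a knave; "exactly three of us are knights" is false, as required.
Zane is a knight, and the claim "Orin is a knight if Enzo is a knave" is indeed True.
Orin (knight): "Liam is the same type as me" — True. ✓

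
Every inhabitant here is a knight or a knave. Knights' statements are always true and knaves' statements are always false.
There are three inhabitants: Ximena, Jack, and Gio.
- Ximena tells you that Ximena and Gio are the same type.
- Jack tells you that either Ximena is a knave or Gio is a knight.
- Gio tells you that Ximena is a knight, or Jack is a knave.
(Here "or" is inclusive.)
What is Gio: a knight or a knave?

Gio is a knight.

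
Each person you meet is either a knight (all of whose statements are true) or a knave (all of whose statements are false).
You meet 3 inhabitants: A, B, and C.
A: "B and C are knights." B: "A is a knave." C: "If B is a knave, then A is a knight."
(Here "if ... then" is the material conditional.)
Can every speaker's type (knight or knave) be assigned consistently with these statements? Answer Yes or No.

No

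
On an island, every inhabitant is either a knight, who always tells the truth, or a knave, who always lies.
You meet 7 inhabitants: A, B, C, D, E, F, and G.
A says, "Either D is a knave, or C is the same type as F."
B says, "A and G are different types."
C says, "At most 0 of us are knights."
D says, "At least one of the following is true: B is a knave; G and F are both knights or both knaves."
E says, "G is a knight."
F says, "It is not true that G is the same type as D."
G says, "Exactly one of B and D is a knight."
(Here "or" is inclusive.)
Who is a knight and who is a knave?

A (knight): "either D is a knave, or C is the same type as F" — True. ✓
B is a knave, so "A and G are different types" must be false — and it is.
C is a knave, and the claim "at most 0 of us are knights" is indeed false.
D is a knight; "at least one of the following is true: B is a knave; G and F are both knights or both knaves" is True, as required.
Since E is a knight, "G is a knight" needs to be True, which holds.
F is a knave; "it is not true that G is the same type as D" is false, as required.
G is a knight, so "exactly one of B and D is a knight" must be True — and it is.

A is a knight, B is a knave, C is a knave, D is a knight, E is a knight, F is a knave, and G is a knight.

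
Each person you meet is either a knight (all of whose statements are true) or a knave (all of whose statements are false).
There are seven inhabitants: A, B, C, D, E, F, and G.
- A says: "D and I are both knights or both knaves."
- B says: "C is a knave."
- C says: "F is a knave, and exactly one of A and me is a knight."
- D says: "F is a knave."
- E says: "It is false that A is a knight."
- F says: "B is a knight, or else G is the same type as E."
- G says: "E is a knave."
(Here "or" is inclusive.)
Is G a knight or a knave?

G is a knave.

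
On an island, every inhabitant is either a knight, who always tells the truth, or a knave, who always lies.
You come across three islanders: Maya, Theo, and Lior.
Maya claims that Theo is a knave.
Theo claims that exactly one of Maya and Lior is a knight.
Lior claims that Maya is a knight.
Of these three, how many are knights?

2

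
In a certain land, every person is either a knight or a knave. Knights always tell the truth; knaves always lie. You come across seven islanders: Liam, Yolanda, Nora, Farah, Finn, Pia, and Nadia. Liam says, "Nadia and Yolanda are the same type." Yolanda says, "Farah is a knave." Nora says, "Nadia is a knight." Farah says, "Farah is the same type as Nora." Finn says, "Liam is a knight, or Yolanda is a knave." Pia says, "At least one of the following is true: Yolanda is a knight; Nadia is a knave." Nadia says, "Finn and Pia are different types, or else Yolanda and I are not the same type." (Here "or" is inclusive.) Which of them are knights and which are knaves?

Liam is a knave, and the claim "Nadia and Yolanda are the same type" is indeed false.
Yolanda is a knave, and the claim "Farah is a knave" is indeed false.
Nora is a knight, and the claim "Nadia is a knight" is indeed true.
Farah is a knight; "Farah is the same type as Nora" is true, as required.
As a knight, Finn's statement "Liam is a knight, or Yolanda is a knave" should be true; it is.
Since Pia is a knave, "at least one of the following is true: Yolanda is a knight; Nadia is a knave" needs to be false, which holds.
Nadia is a knight, and the claim "Finn and Pia are different types, or else Yolanda and I are not the same type" is indeed true.

Liam is a knave, Yolanda is a knave, Nora is a knight, Farah is a knight, Finn is a knight, Pia is a knave, and Nadia is a knight.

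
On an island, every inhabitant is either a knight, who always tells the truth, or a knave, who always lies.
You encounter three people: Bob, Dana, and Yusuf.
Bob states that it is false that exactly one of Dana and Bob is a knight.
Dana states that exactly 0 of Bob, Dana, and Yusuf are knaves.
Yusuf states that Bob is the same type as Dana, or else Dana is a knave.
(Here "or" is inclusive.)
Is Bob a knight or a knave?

Bob is a knight.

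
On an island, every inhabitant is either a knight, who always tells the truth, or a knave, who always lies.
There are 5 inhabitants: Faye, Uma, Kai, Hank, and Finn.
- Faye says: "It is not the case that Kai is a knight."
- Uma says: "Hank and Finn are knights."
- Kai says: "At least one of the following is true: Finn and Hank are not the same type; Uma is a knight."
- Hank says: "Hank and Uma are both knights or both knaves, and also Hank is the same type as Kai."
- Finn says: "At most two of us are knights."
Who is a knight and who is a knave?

Knights: Kai and Finn. Knaves: Faye, Uma, and Hank.

Faye (knave): "it is not the case that Kai is a knight" — False. ✓
As a knave, Uma's statement "Hank and Finn are knights" should be False; it is.
Since Kai is a knight, "at least one of the following is true: Finn and Hank are not the same type; Uma is a knight" needs to be True, which holds.
As a knave, Hank's statement "Hank and Uma are both knights or both knaves, and also Hank is the same type as Kai" should be False; it is.
Finn is a knight, so "at most two of us are knights" must be True — and it is.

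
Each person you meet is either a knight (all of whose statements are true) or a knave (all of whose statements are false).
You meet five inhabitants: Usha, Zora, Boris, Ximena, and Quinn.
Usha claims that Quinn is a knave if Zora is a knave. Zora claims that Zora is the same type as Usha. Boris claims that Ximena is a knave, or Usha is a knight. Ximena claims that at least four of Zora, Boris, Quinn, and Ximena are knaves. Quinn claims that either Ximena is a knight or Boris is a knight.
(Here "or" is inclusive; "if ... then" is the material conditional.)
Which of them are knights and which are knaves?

Usha is a knight, Zora is a knight, Boris is a knight, Ximena is a knave, and Quinn is a knight.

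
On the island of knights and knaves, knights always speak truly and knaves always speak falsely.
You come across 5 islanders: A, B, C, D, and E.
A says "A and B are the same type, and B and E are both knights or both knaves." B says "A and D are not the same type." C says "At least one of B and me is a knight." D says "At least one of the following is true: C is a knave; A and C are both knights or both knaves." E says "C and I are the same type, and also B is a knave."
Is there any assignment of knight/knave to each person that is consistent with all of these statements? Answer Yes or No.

One consistent assignment: A=knave, B=knave, C=knight, D=knave, E=knight.

Yes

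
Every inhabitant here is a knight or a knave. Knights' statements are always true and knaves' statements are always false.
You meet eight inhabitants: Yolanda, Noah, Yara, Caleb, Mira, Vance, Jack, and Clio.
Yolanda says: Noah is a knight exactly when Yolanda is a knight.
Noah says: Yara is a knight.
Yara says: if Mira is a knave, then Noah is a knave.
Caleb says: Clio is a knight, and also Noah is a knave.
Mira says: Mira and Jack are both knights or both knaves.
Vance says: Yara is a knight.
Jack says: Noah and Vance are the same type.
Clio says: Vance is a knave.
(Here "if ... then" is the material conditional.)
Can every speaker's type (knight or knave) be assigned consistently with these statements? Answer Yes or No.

Yes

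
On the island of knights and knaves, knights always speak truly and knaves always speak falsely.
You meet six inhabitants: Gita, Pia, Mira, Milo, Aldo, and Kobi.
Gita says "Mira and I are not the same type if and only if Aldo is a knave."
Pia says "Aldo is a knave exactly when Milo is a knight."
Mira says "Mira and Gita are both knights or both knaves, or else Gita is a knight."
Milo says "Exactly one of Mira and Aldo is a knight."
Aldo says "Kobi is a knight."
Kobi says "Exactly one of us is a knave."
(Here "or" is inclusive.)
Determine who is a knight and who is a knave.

Gita is a knight, Pia is a knight, Mira is a knight, Milo is a knave, Aldo is a knight, and Kobi is a knight.

Since Gita is a knight, "Mira and I are not the same type if and only if Aldo is a knave" needs to be True, which holds.
Pia is a knight, and the claim "Aldo is a knave exactly when Milo is a knight" is indeed True.
As a knight, Mira's statement "Mira and Gita are both knights or both knaves, or else Gita is a knight" should be True; it is.
Milo (knave): "exactly one of Mira and Aldo is a knight" — False. ✓
Aldo is a knight; "Kobi is a knight" is True, as required.
Kobi (knight): "exactly one of us is a knave" — True. ✓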